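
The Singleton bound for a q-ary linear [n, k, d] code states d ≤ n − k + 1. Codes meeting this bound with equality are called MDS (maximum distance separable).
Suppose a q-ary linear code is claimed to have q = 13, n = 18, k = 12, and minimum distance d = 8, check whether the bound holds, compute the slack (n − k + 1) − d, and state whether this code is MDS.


Singleton RHS = n − k + 1 = 7, slack = -1, bound violated (no such code; not MDS).

Singleton bound: d ≤ n − k + 1.
Here n = 18, k = 12, so n − k + 1 = 7.
Given d = 8, check d ≤ 7: NO.
Slack = (n − k + 1) − d = -1.
The slack is negative: d = 8 exceeds n − k + 1 = 7 by 1, so the Singleton bound is violated and no linear [18, 12, 8]_13 code can exist. In particular it is not MDS (MDS requires d = n − k + 1 exactly).
Description: the claimed parameters are [18, 12, 8]_13; such a code would be impossible (violates the Singleton bound).


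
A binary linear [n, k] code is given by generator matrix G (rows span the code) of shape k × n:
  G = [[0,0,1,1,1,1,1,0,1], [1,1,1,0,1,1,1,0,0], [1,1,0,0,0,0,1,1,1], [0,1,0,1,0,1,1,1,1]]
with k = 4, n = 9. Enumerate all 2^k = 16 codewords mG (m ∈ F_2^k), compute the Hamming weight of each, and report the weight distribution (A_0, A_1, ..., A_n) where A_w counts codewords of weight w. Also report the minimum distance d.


Weight distribution: A_0 = 1, A_3 = 3, A_4 = 3, A_5 = 4, A_6 = 4, A_7 = 1. Minimum distance d = 3.

Enumerate all 2^4 = 16 messages m ∈ F_2^4.
For each, compute codeword c = mG in F_2^9, then tally its weight.
  m = 0000 → c = 000000000, weight = 0.
  m = 1000 → c = 001111101, weight = 6.
  m = 0100 → c = 111011100, weight = 6.
  m = 1100 → c = 110100001, weight = 4.
  m = 0010 → c = 110000111, weight = 5.
  m = 1010 → c = 111111010, weight = 7.
  m = 0110 → c = 001011011, weight = 5.
  m = 1110 → c = 000100110, weight = 3.
  m = 0001 → c = 010101111, weight = 6.
  m = 1001 → c = 011010010, weight = 4.
  m = 0101 → c = 101110011, weight = 6.
  m = 1101 → c = 100001110, weight = 4.
  m = 0011 → c = 100101000, weight = 3.
  m = 1011 → c = 101010101, weight = 5.
  m = 0111 → c = 011110100, weight = 5.
  m = 1111 → c = 010001001, weight = 3.
Tally weights:
  weight 0: 1 codewords.
  weight 3: 3 codewords.
  weight 4: 3 codewords.
  weight 5: 4 codewords.
  weight 6: 4 codewords.
  weight 7: 1 codewords.
Minimum distance d = smallest w > 0 with A_w > 0 = 3.
Sanity: Σ A_w = 16 = 2^4 = 16 ✓.


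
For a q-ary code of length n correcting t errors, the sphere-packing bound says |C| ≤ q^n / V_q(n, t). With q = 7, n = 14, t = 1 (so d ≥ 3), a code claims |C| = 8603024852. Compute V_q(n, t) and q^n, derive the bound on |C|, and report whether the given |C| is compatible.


V_q(n, t) = 85, q^n = 678223072849, Hamming bound = 7979094974, |C| = 8603024852 > bound (violated).

Step 1: Compute V_q(n, t) = Σ_{j=0}^1 C(n, j) (q−1)^j.
  j = 0: C(14,0)·(6)^0 = 1·1 = 1.
  j = 1: C(14,1)·(6)^1 = 14·6 = 84.
  V_q(n, t) = 1 + 84 = 85.
Step 2: q^n = 7^14 = 678223072849.
Step 3: Hamming bound ⌊q^n / V_q(n,t)⌋ = ⌊678223072849/85⌋ = 7979094974.
Step 4: Compare |C| = 8603024852 to 7979094974: violated.
The claimed |C| lies above the Hamming bound, so no 7-ary code of length 14 with d ≥ 3 can have 8603024852 codewords.


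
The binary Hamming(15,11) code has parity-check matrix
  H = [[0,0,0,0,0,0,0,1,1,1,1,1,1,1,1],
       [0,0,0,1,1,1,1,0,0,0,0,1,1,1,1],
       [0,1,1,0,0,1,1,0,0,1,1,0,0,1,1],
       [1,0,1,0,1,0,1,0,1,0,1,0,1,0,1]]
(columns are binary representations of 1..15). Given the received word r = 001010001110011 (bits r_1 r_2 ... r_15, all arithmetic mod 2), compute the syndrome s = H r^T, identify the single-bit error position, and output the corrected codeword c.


s = (1, 1, 1, 1)^T, error position = 15, corrected codeword c = 001010001110010

Compute s = H r^T mod 2 one row at a time:
  s_1 = 0 + 1 + 1 + 1 + 0 + 0 + 1 + 1 = 5 ≡ 1 (mod 2).
  s_2 = 0 + 1 + 0 + 0 + 0 + 0 + 1 + 1 = 3 ≡ 1 (mod 2).
  s_3 = 0 + 1 + 0 + 0 + 1 + 1 + 1 + 1 = 5 ≡ 1 (mod 2).
  s_4 = 0 + 1 + 1 + 0 + 1 + 1 + 0 + 1 = 5 ≡ 1 (mod 2).
s = (1, 1, 1, 1)^T — this equals column 15 of H (binary 1111), so error is at position 15.
Correct: flip bit 15 of r = 001010001110011 to get c = 001010001110010.


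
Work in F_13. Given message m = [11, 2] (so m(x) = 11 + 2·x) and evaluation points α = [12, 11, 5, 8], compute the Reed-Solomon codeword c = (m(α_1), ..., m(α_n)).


c = [9, 7, 8, 1]

Message polynomial: m(x) = 11 + 2·x (mod 13).
For each evaluation point α_i, compute m(α_i) mod 13:
  α_1 = 12: Horner steps 2 → 9, so m(12) = 9.
  α_2 = 11: Horner steps 2 → 7, so m(11) = 7.
  α_3 = 5: Horner steps 2 → 8, so m(5) = 8.
  α_4 = 8: Horner steps 2 → 1, so m(8) = 1.
Codeword c = [9, 7, 8, 1] ∈ F_13^4.


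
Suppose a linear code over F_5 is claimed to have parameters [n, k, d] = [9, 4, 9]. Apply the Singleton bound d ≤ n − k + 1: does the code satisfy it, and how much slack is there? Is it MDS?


Singleton RHS = n − k + 1 = 6, slack = -3, bound violated (no such code; not MDS).

Singleton bound: d ≤ n − k + 1.
Here n = 9, k = 4, so n − k + 1 = 6.
Given d = 9, check d ≤ 6: NO.
Slack = (n − k + 1) − d = -3.
The slack is negative: d = 9 exceeds n − k + 1 = 6 by 3, so the Singleton bound is violated and no linear [9, 4, 9]_5 code can exist. In particular it is not MDS (MDS requires d = n − k + 1 exactly).
Description: the claimed parameters are [9, 4, 9]_5; such a code would be impossible (violates the Singleton bound).


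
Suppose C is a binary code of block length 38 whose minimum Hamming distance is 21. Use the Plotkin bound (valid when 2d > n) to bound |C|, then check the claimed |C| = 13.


Plotkin bound M ≤ 10; given |C| = 13 > bound (violated).

Check applicability: 2d = 42, n = 38.
2d − n = 4 > 0, so Plotkin applies.
Compute d/(2d−n) = 21/4 ≈ 5.2500.
⌊d/(2d−n)⌋ = 5.
Plotkin bound: M ≤ 2·5 = 10.
Given |C| = 13, check: VIOLATED.
This |C| is above the Plotkin bound, so no binary code with n = 38, d = 21 and 13 codewords exists.


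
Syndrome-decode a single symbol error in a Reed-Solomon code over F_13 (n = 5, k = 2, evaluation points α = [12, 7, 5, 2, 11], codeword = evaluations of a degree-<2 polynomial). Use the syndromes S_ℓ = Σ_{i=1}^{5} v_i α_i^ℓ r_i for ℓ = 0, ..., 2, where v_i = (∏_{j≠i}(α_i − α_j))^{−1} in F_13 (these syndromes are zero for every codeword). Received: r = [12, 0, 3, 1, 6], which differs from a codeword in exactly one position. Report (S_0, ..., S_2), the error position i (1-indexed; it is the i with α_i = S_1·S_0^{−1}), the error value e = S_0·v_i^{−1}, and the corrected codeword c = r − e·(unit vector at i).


S = (5, 3, 7), error at position 5, error magnitude e = 12, c = [12, 0, 3, 1, 7].

Step 1: column multipliers v_i = (∏_{j≠i}(α_i − α_j))^{−1} mod 13.
  i = 1 (α = 12): (12−7)(12−5)(12−2)(12−11) = 5·7·10·1 = 350 ≡ 12, so v_1 = 12^{−1} = 12 (mod 13).
  i = 2 (α = 7): (7−12)(7−5)(7−2)(7−11) = (−5)·2·5·(−4) = 200 ≡ 5, so v_2 = 5^{−1} = 8 (mod 13).
  i = 3 (α = 5): (5−12)(5−7)(5−2)(5−11) = (−7)·(−2)·3·(−6) = −252 ≡ 8, so v_3 = 8^{−1} = 5 (mod 13).
  i = 4 (α = 2): (2−12)(2−7)(2−5)(2−11) = (−10)·(−5)·(−3)·(−9) = 1350 ≡ 11, so v_4 = 11^{−1} = 6 (mod 13).
  i = 5 (α = 11): (11−12)(11−7)(11−5)(11−2) = (−1)·4·6·9 = −216 ≡ 5, so v_5 = 5^{−1} = 8 (mod 13).
  v = [12, 8, 5, 6, 8].
Step 2: syndromes of r = [12, 0, 3, 1, 6] (all sums mod 13).
  S_0 = Σ v_i r_i = 12·12 + 8·0 + 5·3 + 6·1 + 8·6 = 213 ≡ 5.
  S_1 = Σ v_i α_i r_i = 12·12·12 + 8·7·0 + 5·5·3 + 6·2·1 + 8·11·6 = 2343 ≡ 3.
  α_i^2 mod 13 = [1, 10, 12, 4, 4].
  S_2 = Σ v_i α_i^2 r_i = 12·1·12 + 8·10·0 + 5·12·3 + 6·4·1 + 8·4·6 = 540 ≡ 7.
  S = (5, 3, 7) ≠ 0, so r is not a codeword (an error is present).
Step 3: locate the error. For a single error e at position i, S_ℓ = v_i·e·α_i^ℓ, so α_err = S_1/S_0.
  S_0^{−1} = 5^{−1} = 8 (mod 13), so α_err = 3·8 = 24 ≡ 11 = α_5. Error position i = 5.
  Consistency check: S_2/S_1 = 7·9 = 63 ≡ 11 = α_err ✓ (single-error assumption holds).
Step 4: error magnitude e = S_0/v_5 = S_0·∏_{j≠5}(α_5 − α_j) = 5·5 = 25 ≡ 12 (mod 13).
Step 5: correct position 5: c_5 = r_5 − e = 6 − 12 ≡ 7 (mod 13). Hence c = [12, 0, 3, 1, 7].
  Check: interpolating c through the α_i gives m(x) = 4 + 5·x (degree < 2) with m(α_i) = c_i for every i, so c is indeed a codeword.


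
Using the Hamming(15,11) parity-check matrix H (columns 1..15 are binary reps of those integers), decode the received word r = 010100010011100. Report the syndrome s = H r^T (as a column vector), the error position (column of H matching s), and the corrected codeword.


s = (0, 1, 0, 0)^T, error position = 4, corrected codeword c = 010000010011100

Compute s = H r^T mod 2 one row at a time:
  s_1 = 1 + 0 + 0 + 1 + 1 + 1 + 0 + 0 = 4 ≡ 0 (mod 2).
  s_2 = 1 + 0 + 0 + 0 + 1 + 1 + 0 + 0 = 3 ≡ 1 (mod 2).
  s_3 = 1 + 0 + 0 + 0 + 0 + 1 + 0 + 0 = 2 ≡ 0 (mod 2).
  s_4 = 0 + 0 + 0 + 0 + 0 + 1 + 1 + 0 = 2 ≡ 0 (mod 2).
s = (0, 1, 0, 0)^T — this equals column 4 of H (binary 0100), so error is at position 4.
Correct: flip bit 4 of r = 010100010011100 to get c = 010000010011100.


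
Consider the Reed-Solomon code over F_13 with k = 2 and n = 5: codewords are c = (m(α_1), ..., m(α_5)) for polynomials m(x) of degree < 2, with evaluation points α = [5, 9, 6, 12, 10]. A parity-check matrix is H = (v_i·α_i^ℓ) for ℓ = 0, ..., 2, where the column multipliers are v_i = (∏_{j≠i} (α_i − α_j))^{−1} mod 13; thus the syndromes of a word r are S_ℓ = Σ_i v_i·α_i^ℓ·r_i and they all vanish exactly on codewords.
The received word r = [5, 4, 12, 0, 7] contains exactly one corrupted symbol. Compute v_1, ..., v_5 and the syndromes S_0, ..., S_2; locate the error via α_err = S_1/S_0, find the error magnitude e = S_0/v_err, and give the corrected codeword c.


S = (5, 4, 11), error at position 3, error magnitude e = 4, c = [5, 4, 8, 0, 7].

Step 1: column multipliers v_i = (∏_{j≠i}(α_i − α_j))^{−1} mod 13.
  i = 1 (α = 5): (5−9)(5−6)(5−12)(5−10) = (−4)·(−1)·(−7)·(−5) = 140 ≡ 10, so v_1 = 10^{−1} = 4 (mod 13).
  i = 2 (α = 9): (9−5)(9−6)(9−12)(9−10) = 4·3·(−3)·(−1) = 36 ≡ 10, so v_2 = 10^{−1} = 4 (mod 13).
  i = 3 (α = 6): (6−5)(6−9)(6−12)(6−10) = 1·(−3)·(−6)·(−4) = −72 ≡ 6, so v_3 = 6^{−1} = 11 (mod 13).
  i = 4 (α = 12): (12−5)(12−9)(12−6)(12−10) = 7·3·6·2 = 252 ≡ 5, so v_4 = 5^{−1} = 8 (mod 13).
  i = 5 (α = 10): (10−5)(10−9)(10−6)(10−12) = 5·1·4·(−2) = −40 ≡ 12, so v_5 = 12^{−1} = 12 (mod 13).
  v = [4, 4, 11, 8, 12].
Step 2: syndromes of r = [5, 4, 12, 0, 7] (all sums mod 13).
  S_0 = Σ v_i r_i = 4·5 + 4·4 + 11·12 + 8·0 + 12·7 = 252 ≡ 5.
  S_1 = Σ v_i α_i r_i = 4·5·5 + 4·9·4 + 11·6·12 + 8·12·0 + 12·10·7 = 1876 ≡ 4.
  α_i^2 mod 13 = [12, 3, 10, 1, 9].
  S_2 = Σ v_i α_i^2 r_i = 4·12·5 + 4·3·4 + 11·10·12 + 8·1·0 + 12·9·7 = 2364 ≡ 11.
  S = (5, 4, 11) ≠ 0, so r is not a codeword (an error is present).
Step 3: locate the error. For a single error e at position i, S_ℓ = v_i·e·α_i^ℓ, so α_err = S_1/S_0.
  S_0^{−1} = 5^{−1} = 8 (mod 13), so α_err = 4·8 = 32 ≡ 6 = α_3. Error position i = 3.
  Consistency check: S_2/S_1 = 11·10 = 110 ≡ 6 = α_err ✓ (single-error assumption holds).
Step 4: error magnitude e = S_0/v_3 = S_0·∏_{j≠3}(α_3 − α_j) = 5·6 = 30 ≡ 4 (mod 13).
Step 5: correct position 3: c_3 = r_3 − e = 12 − 4 ≡ 8 (mod 13). Hence c = [5, 4, 8, 0, 7].
  Check: interpolating c through the α_i gives m(x) = 3 + 3·x (degree < 2) with m(α_i) = c_i for every i, so c is indeed a codeword.


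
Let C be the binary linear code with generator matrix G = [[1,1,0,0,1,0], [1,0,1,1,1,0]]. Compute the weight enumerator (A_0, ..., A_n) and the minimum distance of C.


Weight distribution: A_0 = 1, A_3 = 2, A_4 = 1. Minimum distance d = 3.

Enumerate all 2^2 = 4 messages m ∈ F_2^2.
For each, compute codeword c = mG in F_2^6, then tally its weight.
  m = 00 → c = 000000, weight = 0.
  m = 10 → c = 110010, weight = 3.
  m = 01 → c = 101110, weight = 4.
  m = 11 → c = 011100, weight = 3.
Tally weights:
  weight 0: 1 codewords.
  weight 3: 2 codewords.
  weight 4: 1 codewords.
Minimum distance d = smallest w > 0 with A_w > 0 = 3.
Sanity: Σ A_w = 4 = 2^2 = 4 ✓.


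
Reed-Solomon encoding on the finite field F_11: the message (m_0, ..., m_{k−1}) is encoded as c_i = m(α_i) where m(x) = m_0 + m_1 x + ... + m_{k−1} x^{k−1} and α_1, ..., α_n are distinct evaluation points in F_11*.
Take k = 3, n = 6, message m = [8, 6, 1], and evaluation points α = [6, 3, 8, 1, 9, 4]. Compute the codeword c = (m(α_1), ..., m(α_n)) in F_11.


c = [3, 2, 10, 4, 0, 4]

Message polynomial: m(x) = 8 + 6·x + 1·x^2 (mod 11).
For each evaluation point α_i, compute m(α_i) mod 11:
  α_1 = 6: Horner steps 1 → 1 → 3, so m(6) = 3.
  α_2 = 3: Horner steps 1 → 9 → 2, so m(3) = 2.
  α_3 = 8: Horner steps 1 → 3 → 10, so m(8) = 10.
  α_4 = 1: Horner steps 1 → 7 → 4, so m(1) = 4.
  α_5 = 9: Horner steps 1 → 4 → 0, so m(9) = 0.
  α_6 = 4: Horner steps 1 → 10 → 4, so m(4) = 4.
Codeword c = [3, 2, 10, 4, 0, 4] ∈ F_11^6.


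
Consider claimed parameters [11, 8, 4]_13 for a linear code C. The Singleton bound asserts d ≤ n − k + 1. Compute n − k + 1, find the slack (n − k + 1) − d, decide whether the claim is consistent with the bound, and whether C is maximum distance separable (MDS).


Singleton RHS = n − k + 1 = 4, slack = 0, bound satisfied, MDS.

Singleton bound: d ≤ n − k + 1.
Here n = 11, k = 8, so n − k + 1 = 4.
Given d = 4, check d ≤ 4: YES.
Slack = (n − k + 1) − d = 0.
The code is MDS (slack = 0).
Description: the claimed parameters are [11, 8, 4]_13; such a code would be MDS (meets Singleton bound).


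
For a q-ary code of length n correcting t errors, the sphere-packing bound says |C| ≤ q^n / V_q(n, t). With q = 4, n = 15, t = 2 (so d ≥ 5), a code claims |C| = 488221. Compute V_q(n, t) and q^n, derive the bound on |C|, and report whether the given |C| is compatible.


V_q(n, t) = 991, q^n = 1073741824, Hamming bound = 1083493, |C| = 488221 ≤ bound (satisfied).

Step 1: Compute V_q(n, t) = Σ_{j=0}^2 C(n, j) (q−1)^j.
  j = 0: C(15,0)·(3)^0 = 1·1 = 1.
  j = 1: C(15,1)·(3)^1 = 15·3 = 45.
  j = 2: C(15,2)·(3)^2 = 105·9 = 945.
  V_q(n, t) = 1 + 45 + 945 = 991.
Step 2: q^n = 4^15 = 1073741824.
Step 3: Hamming bound ⌊q^n / V_q(n,t)⌋ = ⌊1073741824/991⌋ = 1083493.
Step 4: Compare |C| = 488221 to 1083493: satisfied.
The claimed |C| lies below the Hamming bound.


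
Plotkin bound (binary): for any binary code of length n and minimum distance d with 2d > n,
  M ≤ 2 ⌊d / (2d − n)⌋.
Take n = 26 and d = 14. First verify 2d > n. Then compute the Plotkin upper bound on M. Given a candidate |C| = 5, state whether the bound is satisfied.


Plotkin bound M ≤ 14; given |C| = 5 ≤ bound (satisfied).

Check applicability: 2d = 28, n = 26.
2d − n = 2 > 0, so Plotkin applies.
Compute d/(2d−n) = 14/2 ≈ 7.0000.
⌊d/(2d−n)⌋ = 7.
Plotkin bound: M ≤ 2·7 = 14.
Given |C| = 5, check: satisfied.
This |C| is below the Plotkin bound.


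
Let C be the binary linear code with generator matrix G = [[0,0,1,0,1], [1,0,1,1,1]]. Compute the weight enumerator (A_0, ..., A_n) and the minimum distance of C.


Weight distribution: A_0 = 1, A_2 = 2, A_4 = 1. Minimum distance d = 2.

Enumerate all 2^2 = 4 messages m ∈ F_2^2.
For each, compute codeword c = mG in F_2^5, then tally its weight.
  m = 00 → c = 00000, weight = 0.
  m = 10 → c = 00101, weight = 2.
  m = 01 → c = 10111, weight = 4.
  m = 11 → c = 10010, weight = 2.
Tally weights:
  weight 0: 1 codewords.
  weight 2: 2 codewords.
  weight 4: 1 codewords.
Minimum distance d = smallest w > 0 with A_w > 0 = 2.
Sanity: Σ A_w = 4 = 2^2 = 4 ✓.


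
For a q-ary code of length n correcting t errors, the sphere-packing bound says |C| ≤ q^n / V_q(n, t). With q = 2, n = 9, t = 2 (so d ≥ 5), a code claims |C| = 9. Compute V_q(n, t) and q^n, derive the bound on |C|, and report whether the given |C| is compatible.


V_q(n, t) = 46, q^n = 512, Hamming bound = 11, |C| = 9 ≤ bound (satisfied).

Step 1: Compute V_q(n, t) = Σ_{j=0}^2 C(n, j) (q−1)^j.
  j = 0: C(9,0)·(1)^0 = 1·1 = 1.
  j = 1: C(9,1)·(1)^1 = 9·1 = 9.
  j = 2: C(9,2)·(1)^2 = 36·1 = 36.
  V_q(n, t) = 1 + 9 + 36 = 46.
Step 2: q^n = 2^9 = 512.
Step 3: Hamming bound ⌊q^n / V_q(n,t)⌋ = ⌊512/46⌋ = 11.
Step 4: Compare |C| = 9 to 11: satisfied.
The claimed |C| lies below the Hamming bound.


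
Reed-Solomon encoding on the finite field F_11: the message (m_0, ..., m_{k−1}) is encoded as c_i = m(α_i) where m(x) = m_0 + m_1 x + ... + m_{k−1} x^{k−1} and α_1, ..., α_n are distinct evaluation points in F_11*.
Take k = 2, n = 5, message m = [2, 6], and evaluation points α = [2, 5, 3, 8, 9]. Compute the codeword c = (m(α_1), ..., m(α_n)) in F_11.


c = [3, 10, 9, 6, 1]

Message polynomial: m(x) = 2 + 6·x (mod 11).
For each evaluation point α_i, compute m(α_i) mod 11:
  α_1 = 2: Horner steps 6 → 3, so m(2) = 3.
  α_2 = 5: Horner steps 6 → 10, so m(5) = 10.
  α_3 = 3: Horner steps 6 → 9, so m(3) = 9.
  α_4 = 8: Horner steps 6 → 6, so m(8) = 6.
  α_5 = 9: Horner steps 6 → 1, so m(9) = 1.
Codeword c = [3, 10, 9, 6, 1] ∈ F_11^5.


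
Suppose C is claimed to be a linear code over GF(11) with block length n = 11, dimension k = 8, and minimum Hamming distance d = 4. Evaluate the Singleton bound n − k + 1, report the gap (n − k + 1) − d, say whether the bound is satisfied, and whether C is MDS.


Singleton RHS = n − k + 1 = 4, slack = 0, bound satisfied, MDS.

Singleton bound: d ≤ n − k + 1.
Here n = 11, k = 8, so n − k + 1 = 4.
Given d = 4, check d ≤ 4: YES.
Slack = (n − k + 1) − d = 0.
The code is MDS (slack = 0).
Description: the claimed parameters are [11, 8, 4]_11; such a code would be MDS (meets Singleton bound).


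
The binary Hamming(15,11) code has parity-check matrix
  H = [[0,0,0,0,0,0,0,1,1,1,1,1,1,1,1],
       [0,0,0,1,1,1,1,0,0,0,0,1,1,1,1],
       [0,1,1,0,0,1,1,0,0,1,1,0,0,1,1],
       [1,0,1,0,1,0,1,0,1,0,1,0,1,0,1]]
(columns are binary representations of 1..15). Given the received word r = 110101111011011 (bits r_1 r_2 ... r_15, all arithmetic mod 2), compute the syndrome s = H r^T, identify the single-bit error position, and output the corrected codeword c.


s = (0, 0, 0, 1)^T, error position = 1, corrected codeword c = 010101111011011

Compute s = H r^T mod 2 one row at a time:
  s_1 = 1 + 1 + 0 + 1 + 1 + 0 + 1 + 1 = 6 ≡ 0 (mod 2).
  s_2 = 1 + 0 + 1 + 1 + 1 + 0 + 1 + 1 = 6 ≡ 0 (mod 2).
  s_3 = 1 + 0 + 1 + 1 + 0 + 1 + 1 + 1 = 6 ≡ 0 (mod 2).
  s_4 = 1 + 0 + 0 + 1 + 1 + 1 + 0 + 1 = 5 ≡ 1 (mod 2).
s = (0, 0, 0, 1)^T — this equals column 1 of H (binary 0001), so error is at position 1.
Correct: flip bit 1 of r = 110101111011011 to get c = 010101111011011.


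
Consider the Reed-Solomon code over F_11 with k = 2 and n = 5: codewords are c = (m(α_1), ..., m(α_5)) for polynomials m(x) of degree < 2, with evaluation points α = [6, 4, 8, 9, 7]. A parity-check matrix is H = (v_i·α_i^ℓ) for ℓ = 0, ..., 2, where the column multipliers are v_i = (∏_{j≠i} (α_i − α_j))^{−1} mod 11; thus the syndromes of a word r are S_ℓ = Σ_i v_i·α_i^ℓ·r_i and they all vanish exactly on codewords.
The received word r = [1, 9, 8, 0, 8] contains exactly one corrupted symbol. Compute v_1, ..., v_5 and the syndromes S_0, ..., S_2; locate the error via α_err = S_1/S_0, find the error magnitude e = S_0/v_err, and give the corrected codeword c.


S = (5, 7, 1), error at position 3, error magnitude e = 4, c = [1, 9, 4, 0, 8].

Step 1: column multipliers v_i = (∏_{j≠i}(α_i − α_j))^{−1} mod 11.
  i = 1 (α = 6): (6−4)(6−8)(6−9)(6−7) = 2·(−2)·(−3)·(−1) = −12 ≡ 10, so v_1 = 10^{−1} = 10 (mod 11).
  i = 2 (α = 4): (4−6)(4−8)(4−9)(4−7) = (−2)·(−4)·(−5)·(−3) = 120 ≡ 10, so v_2 = 10^{−1} = 10 (mod 11).
  i = 3 (α = 8): (8−6)(8−4)(8−9)(8−7) = 2·4·(−1)·1 = −8 ≡ 3, so v_3 = 3^{−1} = 4 (mod 11).
  i = 4 (α = 9): (9−6)(9−4)(9−8)(9−7) = 3·5·1·2 = 30 ≡ 8, so v_4 = 8^{−1} = 7 (mod 11).
  i = 5 (α = 7): (7−6)(7−4)(7−8)(7−9) = 1·3·(−1)·(−2) = 6 ≡ 6, so v_5 = 6^{−1} = 2 (mod 11).
  v = [10, 10, 4, 7, 2].
Step 2: syndromes of r = [1, 9, 8, 0, 8] (all sums mod 11).
  S_0 = Σ v_i r_i = 10·1 + 10·9 + 4·8 + 7·0 + 2·8 = 148 ≡ 5.
  S_1 = Σ v_i α_i r_i = 10·6·1 + 10·4·9 + 4·8·8 + 7·9·0 + 2·7·8 = 788 ≡ 7.
  α_i^2 mod 11 = [3, 5, 9, 4, 5].
  S_2 = Σ v_i α_i^2 r_i = 10·3·1 + 10·5·9 + 4·9·8 + 7·4·0 + 2·5·8 = 848 ≡ 1.
  S = (5, 7, 1) ≠ 0, so r is not a codeword (an error is present).
Step 3: locate the error. For a single error e at position i, S_ℓ = v_i·e·α_i^ℓ, so α_err = S_1/S_0.
  S_0^{−1} = 5^{−1} = 9 (mod 11), so α_err = 7·9 = 63 ≡ 8 = α_3. Error position i = 3.
  Consistency check: S_2/S_1 = 1·8 = 8 ≡ 8 = α_err ✓ (single-error assumption holds).
Step 4: error magnitude e = S_0/v_3 = S_0·∏_{j≠3}(α_3 − α_j) = 5·3 = 15 ≡ 4 (mod 11).
Step 5: correct position 3: c_3 = r_3 − e = 8 − 4 ≡ 4 (mod 11). Hence c = [1, 9, 4, 0, 8].
  Check: interpolating c through the α_i gives m(x) = 3 + 7·x (degree < 2) with m(α_i) = c_i for every i, so c is indeed a codeword.


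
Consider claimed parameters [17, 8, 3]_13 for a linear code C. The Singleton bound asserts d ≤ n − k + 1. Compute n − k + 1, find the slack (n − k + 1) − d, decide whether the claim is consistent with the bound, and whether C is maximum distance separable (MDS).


Singleton RHS = n − k + 1 = 10, slack = 7, bound satisfied, not MDS.

Singleton bound: d ≤ n − k + 1.
Here n = 17, k = 8, so n − k + 1 = 10.
Given d = 3, check d ≤ 10: YES.
Slack = (n − k + 1) − d = 7.
The code is NOT MDS (slack = 7 > 0).
Description: the claimed parameters are [17, 8, 3]_13; such a code would be non-MDS.


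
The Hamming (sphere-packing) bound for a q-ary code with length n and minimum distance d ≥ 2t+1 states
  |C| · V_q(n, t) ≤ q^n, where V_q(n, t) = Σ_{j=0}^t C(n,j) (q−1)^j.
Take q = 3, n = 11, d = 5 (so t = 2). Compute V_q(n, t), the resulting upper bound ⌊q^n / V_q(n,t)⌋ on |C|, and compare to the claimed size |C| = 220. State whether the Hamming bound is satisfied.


V_q(n, t) = 243, q^n = 177147, Hamming bound = 729, |C| = 220 ≤ bound (satisfied).

Step 1: Compute V_q(n, t) = Σ_{j=0}^2 C(n, j) (q−1)^j.
  j = 0: C(11,0)·(2)^0 = 1·1 = 1.
  j = 1: C(11,1)·(2)^1 = 11·2 = 22.
  j = 2: C(11,2)·(2)^2 = 55·4 = 220.
  V_q(n, t) = 1 + 22 + 220 = 243.
Step 2: q^n = 3^11 = 177147.
Step 3: Hamming bound ⌊q^n / V_q(n,t)⌋ = ⌊177147/243⌋ = 729.
Step 4: Compare |C| = 220 to 729: satisfied.
The claimed |C| lies below the Hamming bound.


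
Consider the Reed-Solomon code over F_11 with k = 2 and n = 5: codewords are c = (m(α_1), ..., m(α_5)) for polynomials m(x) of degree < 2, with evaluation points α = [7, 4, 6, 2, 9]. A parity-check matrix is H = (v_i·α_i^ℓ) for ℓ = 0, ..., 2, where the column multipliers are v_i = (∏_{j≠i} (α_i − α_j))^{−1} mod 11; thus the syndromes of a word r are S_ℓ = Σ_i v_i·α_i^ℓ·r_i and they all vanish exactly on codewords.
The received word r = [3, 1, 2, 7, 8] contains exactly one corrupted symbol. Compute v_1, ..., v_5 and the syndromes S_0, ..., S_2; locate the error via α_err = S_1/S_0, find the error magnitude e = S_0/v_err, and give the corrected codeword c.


S = (9, 10, 5), error at position 3, error magnitude e = 7, c = [3, 1, 6, 7, 8].

Step 1: column multipliers v_i = (∏_{j≠i}(α_i − α_j))^{−1} mod 11.
  i = 1 (α = 7): (7−4)(7−6)(7−2)(7−9) = 3·1·5·(−2) = −30 ≡ 3, so v_1 = 3^{−1} = 4 (mod 11).
  i = 2 (α = 4): (4−7)(4−6)(4−2)(4−9) = (−3)·(−2)·2·(−5) = −60 ≡ 6, so v_2 = 6^{−1} = 2 (mod 11).
  i = 3 (α = 6): (6−7)(6−4)(6−2)(6−9) = (−1)·2·4·(−3) = 24 ≡ 2, so v_3 = 2^{−1} = 6 (mod 11).
  i = 4 (α = 2): (2−7)(2−4)(2−6)(2−9) = (−5)·(−2)·(−4)·(−7) = 280 ≡ 5, so v_4 = 5^{−1} = 9 (mod 11).
  i = 5 (α = 9): (9−7)(9−4)(9−6)(9−2) = 2·5·3·7 = 210 ≡ 1, so v_5 = 1^{−1} = 1 (mod 11).
  v = [4, 2, 6, 9, 1].
Step 2: syndromes of r = [3, 1, 2, 7, 8] (all sums mod 11).
  S_0 = Σ v_i r_i = 4·3 + 2·1 + 6·2 + 9·7 + 1·8 = 97 ≡ 9.
  S_1 = Σ v_i α_i r_i = 4·7·3 + 2·4·1 + 6·6·2 + 9·2·7 + 1·9·8 = 362 ≡ 10.
  α_i^2 mod 11 = [5, 5, 3, 4, 4].
  S_2 = Σ v_i α_i^2 r_i = 4·5·3 + 2·5·1 + 6·3·2 + 9·4·7 + 1·4·8 = 390 ≡ 5.
  S = (9, 10, 5) ≠ 0, so r is not a codeword (an error is present).
Step 3: locate the error. For a single error e at position i, S_ℓ = v_i·e·α_i^ℓ, so α_err = S_1/S_0.
  S_0^{−1} = 9^{−1} = 5 (mod 11), so α_err = 10·5 = 50 ≡ 6 = α_3. Error position i = 3.
  Consistency check: S_2/S_1 = 5·10 = 50 ≡ 6 = α_err ✓ (single-error assumption holds).
Step 4: error magnitude e = S_0/v_3 = S_0·∏_{j≠3}(α_3 − α_j) = 9·2 = 18 ≡ 7 (mod 11).
Step 5: correct position 3: c_3 = r_3 − e = 2 − 7 ≡ 6 (mod 11). Hence c = [3, 1, 6, 7, 8].
  Check: interpolating c through the α_i gives m(x) = 2 + 8·x (degree < 2) with m(α_i) = c_i for every i, so c is indeed a codeword.


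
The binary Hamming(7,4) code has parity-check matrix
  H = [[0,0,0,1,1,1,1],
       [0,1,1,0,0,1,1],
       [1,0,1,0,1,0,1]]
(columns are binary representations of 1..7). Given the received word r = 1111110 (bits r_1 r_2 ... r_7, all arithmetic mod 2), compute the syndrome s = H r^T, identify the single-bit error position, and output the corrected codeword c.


s = (1, 1, 1)^T, error position = 7, corrected codeword c = 1111111

Compute s = H r^T mod 2 one row at a time:
  s_1 = 1 + 1 + 1 + 0 = 3 ≡ 1 (mod 2).
  s_2 = 1 + 1 + 1 + 0 = 3 ≡ 1 (mod 2).
  s_3 = 1 + 1 + 1 + 0 = 3 ≡ 1 (mod 2).
s = (1, 1, 1)^T — this equals column 7 of H (binary 111), so error is at position 7.
Correct: flip bit 7 of r = 1111110 to get c = 1111111.


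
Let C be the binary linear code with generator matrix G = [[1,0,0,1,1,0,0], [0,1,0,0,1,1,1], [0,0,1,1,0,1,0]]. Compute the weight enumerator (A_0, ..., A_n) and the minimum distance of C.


Weight distribution: A_0 = 1, A_3 = 2, A_4 = 3, A_5 = 2. Minimum distance d = 3.

Enumerate all 2^3 = 8 messages m ∈ F_2^3.
For each, compute codeword c = mG in F_2^7, then tally its weight.
  m = 000 → c = 0000000, weight = 0.
  m = 100 → c = 1001100, weight = 3.
  m = 010 → c = 0100111, weight = 4.
  m = 110 → c = 1101011, weight = 5.
  m = 001 → c = 0011010, weight = 3.
  m = 101 → c = 1010110, weight = 4.
  m = 011 → c = 0111101, weight = 5.
  m = 111 → c = 1110001, weight = 4.
Tally weights:
  weight 0: 1 codewords.
  weight 3: 2 codewords.
  weight 4: 3 codewords.
  weight 5: 2 codewords.
Minimum distance d = smallest w > 0 with A_w > 0 = 3.
Sanity: Σ A_w = 8 = 2^3 = 8 ✓.


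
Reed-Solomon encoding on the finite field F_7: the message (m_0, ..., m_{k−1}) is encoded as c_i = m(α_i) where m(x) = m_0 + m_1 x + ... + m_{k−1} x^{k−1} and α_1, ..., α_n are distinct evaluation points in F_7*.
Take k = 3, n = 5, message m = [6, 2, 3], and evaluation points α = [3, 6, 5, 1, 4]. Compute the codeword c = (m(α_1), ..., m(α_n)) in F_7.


c = [4, 0, 0, 4, 6]

Message polynomial: m(x) = 6 + 2·x + 3·x^2 (mod 7).
For each evaluation point α_i, compute m(α_i) mod 7:
  α_1 = 3: Horner steps 3 → 4 → 4, so m(3) = 4.
  α_2 = 6: Horner steps 3 → 6 → 0, so m(6) = 0.
  α_3 = 5: Horner steps 3 → 3 → 0, so m(5) = 0.
  α_4 = 1: Horner steps 3 → 5 → 4, so m(1) = 4.
  α_5 = 4: Horner steps 3 → 0 → 6, so m(4) = 6.
Codeword c = [4, 0, 0, 4, 6] ∈ F_7^5.


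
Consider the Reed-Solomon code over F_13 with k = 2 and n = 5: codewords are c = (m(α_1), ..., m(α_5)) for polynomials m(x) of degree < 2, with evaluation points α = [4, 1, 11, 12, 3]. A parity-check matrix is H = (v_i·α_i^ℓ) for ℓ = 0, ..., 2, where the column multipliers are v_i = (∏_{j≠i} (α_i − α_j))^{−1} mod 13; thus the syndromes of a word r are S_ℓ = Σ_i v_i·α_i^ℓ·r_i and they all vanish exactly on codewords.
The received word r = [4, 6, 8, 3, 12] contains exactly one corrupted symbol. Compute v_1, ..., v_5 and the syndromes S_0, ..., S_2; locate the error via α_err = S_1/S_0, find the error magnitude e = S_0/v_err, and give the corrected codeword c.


S = (10, 4, 12), error at position 5, error magnitude e = 3, c = [4, 6, 8, 3, 9].

Step 1: column multipliers v_i = (∏_{j≠i}(α_i − α_j))^{−1} mod 13.
  i = 1 (α = 4): (4−1)(4−11)(4−12)(4−3) = 3·(−7)·(−8)·1 = 168 ≡ 12, so v_1 = 12^{−1} = 12 (mod 13).
  i = 2 (α = 1): (1−4)(1−11)(1−12)(1−3) = (−3)·(−10)·(−11)·(−2) = 660 ≡ 10, so v_2 = 10^{−1} = 4 (mod 13).
  i = 3 (α = 11): (11−4)(11−1)(11−12)(11−3) = 7·10·(−1)·8 = −560 ≡ 12, so v_3 = 12^{−1} = 12 (mod 13).
  i = 4 (α = 12): (12−4)(12−1)(12−11)(12−3) = 8·11·1·9 = 792 ≡ 12, so v_4 = 12^{−1} = 12 (mod 13).
  i = 5 (α = 3): (3−4)(3−1)(3−11)(3−12) = (−1)·2·(−8)·(−9) = −144 ≡ 12, so v_5 = 12^{−1} = 12 (mod 13).
  v = [12, 4, 12, 12, 12].
Step 2: syndromes of r = [4, 6, 8, 3, 12] (all sums mod 13).
  S_0 = Σ v_i r_i = 12·4 + 4·6 + 12·8 + 12·3 + 12·12 = 348 ≡ 10.
  S_1 = Σ v_i α_i r_i = 12·4·4 + 4·1·6 + 12·11·8 + 12·12·3 + 12·3·12 = 2136 ≡ 4.
  α_i^2 mod 13 = [3, 1, 4, 1, 9].
  S_2 = Σ v_i α_i^2 r_i = 12·3·4 + 4·1·6 + 12·4·8 + 12·1·3 + 12·9·12 = 1884 ≡ 12.
  S = (10, 4, 12) ≠ 0, so r is not a codeword (an error is present).
Step 3: locate the error. For a single error e at position i, S_ℓ = v_i·e·α_i^ℓ, so α_err = S_1/S_0.
  S_0^{−1} = 10^{−1} = 4 (mod 13), so α_err = 4·4 = 16 ≡ 3 = α_5. Error position i = 5.
  Consistency check: S_2/S_1 = 12·10 = 120 ≡ 3 = α_err ✓ (single-error assumption holds).
Step 4: error magnitude e = S_0/v_5 = S_0·∏_{j≠5}(α_5 − α_j) = 10·12 = 120 ≡ 3 (mod 13).
Step 5: correct position 5: c_5 = r_5 − e = 12 − 3 ≡ 9 (mod 13). Hence c = [4, 6, 8, 3, 9].
  Check: interpolating c through the α_i gives m(x) = 11 + 8·x (degree < 2) with m(α_i) = c_i for every i, so c is indeed a codeword.


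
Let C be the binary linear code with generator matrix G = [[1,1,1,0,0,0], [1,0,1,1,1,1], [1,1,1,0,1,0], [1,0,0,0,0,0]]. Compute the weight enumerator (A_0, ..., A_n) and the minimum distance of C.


Weight distribution: A_0 = 1, A_1 = 2, A_2 = 2, A_3 = 4, A_4 = 5, A_5 = 2. Minimum distance d = 1.

Enumerate all 2^4 = 16 messages m ∈ F_2^4.
For each, compute codeword c = mG in F_2^6, then tally its weight.
  m = 0000 → c = 000000, weight = 0.
  m = 1000 → c = 111000, weight = 3.
  m = 0100 → c = 101111, weight = 5.
  m = 1100 → c = 010111, weight = 4.
  m = 0010 → c = 111010, weight = 4.
  m = 1010 → c = 000010, weight = 1.
  m = 0110 → c = 010101, weight = 3.
  m = 1110 → c = 101101, weight = 4.
  m = 0001 → c = 100000, weight = 1.
  m = 1001 → c = 011000, weight = 2.
  m = 0101 → c = 001111, weight = 4.
  m = 1101 → c = 110111, weight = 5.
  m = 0011 → c = 011010, weight = 3.
  m = 1011 → c = 100010, weight = 2.
  m = 0111 → c = 110101, weight = 4.
  m = 1111 → c = 001101, weight = 3.
Tally weights:
  weight 0: 1 codewords.
  weight 1: 2 codewords.
  weight 2: 2 codewords.
  weight 3: 4 codewords.
  weight 4: 5 codewords.
  weight 5: 2 codewords.
Minimum distance d = smallest w > 0 with A_w > 0 = 1.
Sanity: Σ A_w = 16 = 2^4 = 16 ✓.


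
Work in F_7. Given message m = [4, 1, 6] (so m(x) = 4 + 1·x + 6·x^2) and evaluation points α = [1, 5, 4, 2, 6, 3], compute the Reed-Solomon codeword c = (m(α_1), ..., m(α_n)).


c = [4, 5, 6, 2, 2, 5]

Message polynomial: m(x) = 4 + 1·x + 6·x^2 (mod 7).
For each evaluation point α_i, compute m(α_i) mod 7:
  α_1 = 1: Horner steps 6 → 0 → 4, so m(1) = 4.
  α_2 = 5: Horner steps 6 → 3 → 5, so m(5) = 5.
  α_3 = 4: Horner steps 6 → 4 → 6, so m(4) = 6.
  α_4 = 2: Horner steps 6 → 6 → 2, so m(2) = 2.
  α_5 = 6: Horner steps 6 → 2 → 2, so m(6) = 2.
  α_6 = 3: Horner steps 6 → 5 → 5, so m(3) = 5.
Codeword c = [4, 5, 6, 2, 2, 5] ∈ F_7^6.


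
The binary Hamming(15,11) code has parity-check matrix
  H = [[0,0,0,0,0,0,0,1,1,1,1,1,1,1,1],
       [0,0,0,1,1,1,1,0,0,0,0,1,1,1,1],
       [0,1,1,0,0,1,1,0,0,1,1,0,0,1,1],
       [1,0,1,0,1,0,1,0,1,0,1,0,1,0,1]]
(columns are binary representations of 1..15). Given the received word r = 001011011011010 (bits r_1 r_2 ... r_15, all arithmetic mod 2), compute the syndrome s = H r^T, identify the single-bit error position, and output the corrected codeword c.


s = (1, 0, 0, 0)^T, error position = 8, corrected codeword c = 001011001011010

Compute s = H r^T mod 2 one row at a time:
  s_1 = 1 + 1 + 0 + 1 + 1 + 0 + 1 + 0 = 5 ≡ 1 (mod 2).
  s_2 = 0 + 1 + 1 + 0 + 1 + 0 + 1 + 0 = 4 ≡ 0 (mod 2).
  s_3 = 0 + 1 + 1 + 0 + 0 + 1 + 1 + 0 = 4 ≡ 0 (mod 2).
  s_4 = 0 + 1 + 1 + 0 + 1 + 1 + 0 + 0 = 4 ≡ 0 (mod 2).
s = (1, 0, 0, 0)^T — this equals column 8 of H (binary 1000), so error is at position 8.
Correct: flip bit 8 of r = 001011011011010 to get c = 001011001011010.


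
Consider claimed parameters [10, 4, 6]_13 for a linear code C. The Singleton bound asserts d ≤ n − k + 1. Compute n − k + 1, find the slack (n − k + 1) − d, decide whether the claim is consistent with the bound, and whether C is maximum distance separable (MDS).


Singleton RHS = n − k + 1 = 7, slack = 1, bound satisfied, not MDS.

Singleton bound: d ≤ n − k + 1.
Here n = 10, k = 4, so n − k + 1 = 7.
Given d = 6, check d ≤ 7: YES.
Slack = (n − k + 1) − d = 1.
The code is NOT MDS (slack = 1 > 0).
Description: the claimed parameters are [10, 4, 6]_13; such a code would be non-MDS.


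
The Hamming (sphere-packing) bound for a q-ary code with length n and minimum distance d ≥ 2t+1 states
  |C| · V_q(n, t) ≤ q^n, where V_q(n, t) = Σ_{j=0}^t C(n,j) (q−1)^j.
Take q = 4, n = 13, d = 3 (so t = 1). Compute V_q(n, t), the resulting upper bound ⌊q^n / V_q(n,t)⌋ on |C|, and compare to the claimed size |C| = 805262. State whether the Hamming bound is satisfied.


V_q(n, t) = 40, q^n = 67108864, Hamming bound = 1677721, |C| = 805262 ≤ bound (satisfied).

Step 1: Compute V_q(n, t) = Σ_{j=0}^1 C(n, j) (q−1)^j.
  j = 0: C(13,0)·(3)^0 = 1·1 = 1.
  j = 1: C(13,1)·(3)^1 = 13·3 = 39.
  V_q(n, t) = 1 + 39 = 40.
Step 2: q^n = 4^13 = 67108864.
Step 3: Hamming bound ⌊q^n / V_q(n,t)⌋ = ⌊67108864/40⌋ = 1677721.
Step 4: Compare |C| = 805262 to 1677721: satisfied.
The claimed |C| lies below the Hamming bound.


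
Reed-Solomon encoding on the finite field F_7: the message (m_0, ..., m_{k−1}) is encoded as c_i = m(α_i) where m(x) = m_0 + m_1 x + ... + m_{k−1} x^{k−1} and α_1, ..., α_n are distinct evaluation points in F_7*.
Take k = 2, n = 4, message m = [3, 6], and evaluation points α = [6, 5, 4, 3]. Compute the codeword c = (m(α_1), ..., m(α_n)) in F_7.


c = [4, 5, 6, 0]

Message polynomial: m(x) = 3 + 6·x (mod 7).
For each evaluation point α_i, compute m(α_i) mod 7:
  α_1 = 6: Horner steps 6 → 4, so m(6) = 4.
  α_2 = 5: Horner steps 6 → 5, so m(5) = 5.
  α_3 = 4: Horner steps 6 → 6, so m(4) = 6.
  α_4 = 3: Horner steps 6 → 0, so m(3) = 0.
Codeword c = [4, 5, 6, 0] ∈ F_7^4.


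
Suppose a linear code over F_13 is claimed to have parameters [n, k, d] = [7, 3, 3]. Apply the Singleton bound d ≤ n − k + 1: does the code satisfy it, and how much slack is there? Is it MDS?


Singleton RHS = n − k + 1 = 5, slack = 2, bound satisfied, not MDS.

Singleton bound: d ≤ n − k + 1.
Here n = 7, k = 3, so n − k + 1 = 5.
Given d = 3, check d ≤ 5: YES.
Slack = (n − k + 1) − d = 2.
The code is NOT MDS (slack = 2 > 0).
Description: the claimed parameters are [7, 3, 3]_13; such a code would be non-MDS.


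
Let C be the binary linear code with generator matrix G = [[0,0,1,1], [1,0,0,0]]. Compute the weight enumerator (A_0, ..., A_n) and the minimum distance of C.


Weight distribution: A_0 = 1, A_1 = 1, A_2 = 1, A_3 = 1. Minimum distance d = 1.

Enumerate all 2^2 = 4 messages m ∈ F_2^2.
For each, compute codeword c = mG in F_2^4, then tally its weight.
  m = 00 → c = 0000, weight = 0.
  m = 10 → c = 0011, weight = 2.
  m = 01 → c = 1000, weight = 1.
  m = 11 → c = 1011, weight = 3.
Tally weights:
  weight 0: 1 codewords.
  weight 1: 1 codewords.
  weight 2: 1 codewords.
  weight 3: 1 codewords.
Minimum distance d = smallest w > 0 with A_w > 0 = 1.
Sanity: Σ A_w = 4 = 2^2 = 4 ✓.


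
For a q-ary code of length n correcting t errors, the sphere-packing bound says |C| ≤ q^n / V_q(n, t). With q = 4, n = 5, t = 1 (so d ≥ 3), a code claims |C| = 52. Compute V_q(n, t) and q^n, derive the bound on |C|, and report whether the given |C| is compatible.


V_q(n, t) = 16, q^n = 1024, Hamming bound = 64, |C| = 52 ≤ bound (satisfied).

Step 1: Compute V_q(n, t) = Σ_{j=0}^1 C(n, j) (q−1)^j.
  j = 0: C(5,0)·(3)^0 = 1·1 = 1.
  j = 1: C(5,1)·(3)^1 = 5·3 = 15.
  V_q(n, t) = 1 + 15 = 16.
Step 2: q^n = 4^5 = 1024.
Step 3: Hamming bound ⌊q^n / V_q(n,t)⌋ = ⌊1024/16⌋ = 64.
Step 4: Compare |C| = 52 to 64: satisfied.
The claimed |C| lies below the Hamming bound.


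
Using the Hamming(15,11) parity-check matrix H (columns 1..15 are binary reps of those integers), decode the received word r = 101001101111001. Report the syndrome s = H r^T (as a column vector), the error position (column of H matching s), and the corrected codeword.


s = (1, 0, 0, 0)^T, error position = 8, corrected codeword c = 101001111111001

Compute s = H r^T mod 2 one row at a time:
  s_1 = 0 + 1 + 1 + 1 + 1 + 0 + 0 + 1 = 5 ≡ 1 (mod 2).
  s_2 = 0 + 0 + 1 + 1 + 1 + 0 + 0 + 1 = 4 ≡ 0 (mod 2).
  s_3 = 0 + 1 + 1 + 1 + 1 + 1 + 0 + 1 = 6 ≡ 0 (mod 2).
  s_4 = 1 + 1 + 0 + 1 + 1 + 1 + 0 + 1 = 6 ≡ 0 (mod 2).
s = (1, 0, 0, 0)^T — this equals column 8 of H (binary 1000), so error is at position 8.
Correct: flip bit 8 of r = 101001101111001 to get c = 101001111111001.


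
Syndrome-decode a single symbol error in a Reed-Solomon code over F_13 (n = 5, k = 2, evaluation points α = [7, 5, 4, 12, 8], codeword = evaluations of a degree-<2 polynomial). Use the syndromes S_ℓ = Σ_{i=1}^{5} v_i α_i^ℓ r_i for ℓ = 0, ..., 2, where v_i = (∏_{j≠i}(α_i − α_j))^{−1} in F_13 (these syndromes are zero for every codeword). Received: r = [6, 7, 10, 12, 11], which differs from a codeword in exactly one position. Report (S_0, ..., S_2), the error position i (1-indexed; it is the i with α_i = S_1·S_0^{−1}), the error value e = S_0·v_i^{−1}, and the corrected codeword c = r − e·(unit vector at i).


S = (11, 12, 6), error at position 1, error magnitude e = 5, c = [1, 7, 10, 12, 11].

Step 1: column multipliers v_i = (∏_{j≠i}(α_i − α_j))^{−1} mod 13.
  i = 1 (α = 7): (7−5)(7−4)(7−12)(7−8) = 2·3·(−5)·(−1) = 30 ≡ 4, so v_1 = 4^{−1} = 10 (mod 13).
  i = 2 (α = 5): (5−7)(5−4)(5−12)(5−8) = (−2)·1·(−7)·(−3) = −42 ≡ 10, so v_2 = 10^{−1} = 4 (mod 13).
  i = 3 (α = 4): (4−7)(4−5)(4−12)(4−8) = (−3)·(−1)·(−8)·(−4) = 96 ≡ 5, so v_3 = 5^{−1} = 8 (mod 13).
  i = 4 (α = 12): (12−7)(12−5)(12−4)(12−8) = 5·7·8·4 = 1120 ≡ 2, so v_4 = 2^{−1} = 7 (mod 13).
  i = 5 (α = 8): (8−7)(8−5)(8−4)(8−12) = 1·3·4·(−4) = −48 ≡ 4, so v_5 = 4^{−1} = 10 (mod 13).
  v = [10, 4, 8, 7, 10].
Step 2: syndromes of r = [6, 7, 10, 12, 11] (all sums mod 13).
  S_0 = Σ v_i r_i = 10·6 + 4·7 + 8·10 + 7·12 + 10·11 = 362 ≡ 11.
  S_1 = Σ v_i α_i r_i = 10·7·6 + 4·5·7 + 8·4·10 + 7·12·12 + 10·8·11 = 2768 ≡ 12.
  α_i^2 mod 13 = [10, 12, 3, 1, 12].
  S_2 = Σ v_i α_i^2 r_i = 10·10·6 + 4·12·7 + 8·3·10 + 7·1·12 + 10·12·11 = 2580 ≡ 6.
  S = (11, 12, 6) ≠ 0, so r is not a codeword (an error is present).
Step 3: locate the error. For a single error e at position i, S_ℓ = v_i·e·α_i^ℓ, so α_err = S_1/S_0.
  S_0^{−1} = 11^{−1} = 6 (mod 13), so α_err = 12·6 = 72 ≡ 7 = α_1. Error position i = 1.
  Consistency check: S_2/S_1 = 6·12 = 72 ≡ 7 = α_err ✓ (single-error assumption holds).
Step 4: error magnitude e = S_0/v_1 = S_0·∏_{j≠1}(α_1 − α_j) = 11·4 = 44 ≡ 5 (mod 13).
Step 5: correct position 1: c_1 = r_1 − e = 6 − 5 ≡ 1 (mod 13). Hence c = [1, 7, 10, 12, 11].
  Check: interpolating c through the α_i gives m(x) = 9 + 10·x (degree < 2) with m(α_i) = c_i for every i, so c is indeed a codeword.
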